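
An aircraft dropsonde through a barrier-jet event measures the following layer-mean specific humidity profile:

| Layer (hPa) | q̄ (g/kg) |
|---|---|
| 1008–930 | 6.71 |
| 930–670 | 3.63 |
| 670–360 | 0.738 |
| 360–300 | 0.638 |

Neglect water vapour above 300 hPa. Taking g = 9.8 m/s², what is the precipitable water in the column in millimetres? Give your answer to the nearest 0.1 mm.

Precipitable water is the column-integrated vapour mass per unit area: PW = (1/g) Σ q̄ Δp, with q in kg/kg and Δp in Pa (1 kg/m² of water = 1 mm).
Layer 1008–930 hPa: Δp = 78 hPa = 7800 Pa, q̄ = 0.00671 kg/kg → 0.00671 × 7800 / 9.8 = 5.34 mm
Layer 930–670 hPa: Δp = 260 hPa = 26000 Pa, q̄ = 0.00363 kg/kg → 0.00363 × 26000 / 9.8 = 9.63 mm
Layer 670–360 hPa: Δp = 310 hPa = 31000 Pa, q̄ = 0.000738 kg/kg → 0.000738 × 31000 / 9.8 = 2.33 mm
Layer 360–300 hPa: Δp = 60 hPa = 6000 Pa, q̄ = 0.000638 kg/kg → 0.000638 × 6000 / 9.8 = 0.39 mm
PW = 5.34 + 9.63 + 2.33 + 0.39 = 17.69 ≈ 17.7 mm.

PW ≈ 17.7 mm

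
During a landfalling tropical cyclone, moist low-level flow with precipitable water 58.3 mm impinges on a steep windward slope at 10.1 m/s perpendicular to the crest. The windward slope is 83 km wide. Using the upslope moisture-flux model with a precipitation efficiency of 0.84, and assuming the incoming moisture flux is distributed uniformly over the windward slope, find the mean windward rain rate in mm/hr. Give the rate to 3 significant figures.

R ≈ 21.5 mm/hr

Incoming column moisture flux per unit ridge length: F = V × PW = 10.1 × 58.3 = 588.83 mm·m/s.
Spread over the 83 km slope with efficiency ε = 0.84: R = ε·F/W = 0.84 × 588.83 / 83000 m = 5.959e-03 mm/s.
R = 5.959e-03 × 3600 = 21.5 mm/hr.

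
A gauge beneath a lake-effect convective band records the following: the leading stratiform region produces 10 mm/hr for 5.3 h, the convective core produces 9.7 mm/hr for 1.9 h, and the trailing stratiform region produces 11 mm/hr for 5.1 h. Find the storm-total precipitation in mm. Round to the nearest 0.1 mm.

Total = Σ Rᵢ Δtᵢ = 10 × 5.3 + 9.7 × 1.9 + 11 × 5.1
      = 53 + 18.43 + 56.1 = 127.5 mm.

total ≈ 127.5 mm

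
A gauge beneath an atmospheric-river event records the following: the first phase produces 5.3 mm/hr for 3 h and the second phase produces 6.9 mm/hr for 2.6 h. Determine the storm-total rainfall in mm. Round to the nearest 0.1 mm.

total ≈ 33.8 mm

Total = Σ Rᵢ Δtᵢ = 5.3 × 3 + 6.9 × 2.6
      = 15.9 + 17.94 = 33.8 mm.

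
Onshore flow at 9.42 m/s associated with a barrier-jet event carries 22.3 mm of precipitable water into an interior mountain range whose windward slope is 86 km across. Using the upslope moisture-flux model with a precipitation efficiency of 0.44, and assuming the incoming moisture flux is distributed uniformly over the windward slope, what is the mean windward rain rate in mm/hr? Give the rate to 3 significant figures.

Incoming column moisture flux per unit ridge length: F = V × PW = 9.42 × 22.3 = 210.066 mm·m/s.
Spread over the 86 km slope with efficiency ε = 0.44: R = ε·F/W = 0.44 × 210.066 / 86000 m = 1.075e-03 mm/s.
R = 1.075e-03 × 3600 = 3.87 mm/hr.

R ≈ 3.87 mm/hr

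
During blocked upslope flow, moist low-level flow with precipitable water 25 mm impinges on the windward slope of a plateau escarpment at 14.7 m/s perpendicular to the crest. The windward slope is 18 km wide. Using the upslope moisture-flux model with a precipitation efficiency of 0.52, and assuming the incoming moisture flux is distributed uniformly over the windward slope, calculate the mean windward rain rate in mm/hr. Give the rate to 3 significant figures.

R ≈ 38.2 mm/hr

Incoming column moisture flux per unit ridge length: F = V × PW = 14.7 × 25 = 367.5 mm·m/s.
Spread over the 18 km slope with efficiency ε = 0.52: R = ε·F/W = 0.52 × 367.5 / 18000 m = 1.062e-02 mm/s.
R = 1.062e-02 × 3600 = 38.2 mm/hr.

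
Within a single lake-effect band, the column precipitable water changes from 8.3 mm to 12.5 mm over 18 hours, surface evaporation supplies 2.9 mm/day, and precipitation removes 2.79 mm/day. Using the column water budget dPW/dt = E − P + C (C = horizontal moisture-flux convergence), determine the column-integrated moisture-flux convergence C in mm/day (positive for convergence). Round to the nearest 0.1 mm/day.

dPW/dt = (12.5 − 8.3) mm / (18/24 day) = +5.600 mm/day.
C = dPW/dt − E + P = (+5.600) − 2.9 + 2.79 = 5.5 mm/day.

C ≈ 5.5 mm/day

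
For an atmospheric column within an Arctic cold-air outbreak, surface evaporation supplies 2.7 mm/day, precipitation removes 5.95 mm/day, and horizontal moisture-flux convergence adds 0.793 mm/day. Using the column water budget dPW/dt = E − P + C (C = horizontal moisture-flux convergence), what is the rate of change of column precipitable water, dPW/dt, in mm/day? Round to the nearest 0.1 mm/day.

dPW/dt = E − P + C = 2.7 − 5.95 + (0.793) = -2.5 mm/day.

dPW/dt ≈ -2.5 mm/day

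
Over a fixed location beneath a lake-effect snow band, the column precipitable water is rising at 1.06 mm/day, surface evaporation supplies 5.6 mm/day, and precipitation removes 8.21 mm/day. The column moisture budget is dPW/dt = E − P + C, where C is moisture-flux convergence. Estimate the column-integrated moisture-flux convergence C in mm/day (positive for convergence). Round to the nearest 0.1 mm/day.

dPW/dt = +1.06 mm/day.
C = dPW/dt − E + P = (+1.06) − 5.6 + 8.21 = 3.7 mm/day.

C ≈ 3.7 mm/day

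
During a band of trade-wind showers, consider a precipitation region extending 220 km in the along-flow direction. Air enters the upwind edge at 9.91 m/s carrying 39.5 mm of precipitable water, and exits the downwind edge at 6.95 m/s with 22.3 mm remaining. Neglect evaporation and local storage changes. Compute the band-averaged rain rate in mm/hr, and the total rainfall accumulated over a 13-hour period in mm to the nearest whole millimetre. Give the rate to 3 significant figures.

Column moisture flux per unit crosswind length is F = V × PW.
Inflow: F_in = 9.91 × 39.5 = 391.445 mm·m/s
Outflow: F_out = 6.95 × 22.3 = 154.985 mm·m/s
Steady-state rate R = (F_in − F_out)/L = (391.445 − 154.985) / 220000 m = 1.075e-03 mm/s.
R = 1.075e-03 × 3600 = 3.87 mm/hr.
Over 13 h: total = 3.87 × 13 = 50.31 ≈ 50 mm.

R ≈ 3.87 mm/hr; total ≈ 50 mm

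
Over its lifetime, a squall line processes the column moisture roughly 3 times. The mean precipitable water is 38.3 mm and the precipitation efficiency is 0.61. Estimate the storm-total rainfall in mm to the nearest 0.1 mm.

rainfall ≈ 70.1 mm

Each cycle deposits ε × PW = 0.61 × 38.3 = 23.363 mm.
Over 3 cycles: 3 × 23.363 = 70.1 mm.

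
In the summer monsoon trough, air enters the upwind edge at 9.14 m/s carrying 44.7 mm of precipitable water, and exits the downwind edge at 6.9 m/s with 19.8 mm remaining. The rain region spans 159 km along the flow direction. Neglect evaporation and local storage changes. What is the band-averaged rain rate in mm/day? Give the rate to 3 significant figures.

Column moisture flux per unit crosswind length is F = V × PW.
Inflow: F_in = 9.14 × 44.7 = 408.558 mm·m/s
Outflow: F_out = 6.9 × 19.8 = 136.62 mm·m/s
Steady-state rate R = (F_in − F_out)/L = (408.558 − 136.62) / 159000 m = 1.710e-03 mm/s.
R = 1.710e-03 × 3600 × 24 = 148 mm/day.

R ≈ 148 mm/day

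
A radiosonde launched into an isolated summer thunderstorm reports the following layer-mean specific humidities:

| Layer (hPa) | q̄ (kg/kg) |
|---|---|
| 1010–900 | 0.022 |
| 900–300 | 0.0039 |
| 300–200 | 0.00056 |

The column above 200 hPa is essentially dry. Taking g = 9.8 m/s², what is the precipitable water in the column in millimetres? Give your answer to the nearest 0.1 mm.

Precipitable water is the column-integrated vapour mass per unit area: PW = (1/g) Σ q̄ Δp, with q in kg/kg and Δp in Pa (1 kg/m² of water = 1 mm).
Layer 1010–900 hPa: Δp = 110 hPa = 11000 Pa, q̄ = 0.022 kg/kg → 0.022 × 11000 / 9.8 = 24.69 mm
Layer 900–300 hPa: Δp = 600 hPa = 60000 Pa, q̄ = 0.0039 kg/kg → 0.0039 × 60000 / 9.8 = 23.88 mm
Layer 300–200 hPa: Δp = 100 hPa = 10000 Pa, q̄ = 0.00056 kg/kg → 0.00056 × 10000 / 9.8 = 0.57 mm
PW = 24.69 + 23.88 + 0.57 = 49.14 ≈ 49.1 mm.

PW ≈ 49.1 mm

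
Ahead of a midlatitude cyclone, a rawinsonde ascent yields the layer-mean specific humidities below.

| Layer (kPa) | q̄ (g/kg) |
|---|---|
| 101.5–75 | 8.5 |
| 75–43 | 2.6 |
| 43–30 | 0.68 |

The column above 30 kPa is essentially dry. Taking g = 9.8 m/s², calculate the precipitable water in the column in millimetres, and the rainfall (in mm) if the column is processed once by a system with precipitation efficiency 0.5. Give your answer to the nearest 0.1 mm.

Precipitable water is the column-integrated vapour mass per unit area: PW = (1/g) Σ q̄ Δp, with q in kg/kg and Δp in Pa (1 kg/m² of water = 1 mm).
Layer 101.5–75 kPa: Δp = 265 hPa = 26500 Pa, q̄ = 0.0085 kg/kg → 0.0085 × 26500 / 9.8 = 22.98 mm
Layer 75–43 kPa: Δp = 320 hPa = 32000 Pa, q̄ = 0.0026 kg/kg → 0.0026 × 32000 / 9.8 = 8.49 mm
Layer 43–30 kPa: Δp = 130 hPa = 13000 Pa, q̄ = 0.00068 kg/kg → 0.00068 × 13000 / 9.8 = 0.90 mm
PW = 22.98 + 8.49 + 0.90 = 32.37 ≈ 32.4 mm.
Rainfall = ε × PW = 0.5 × 32.4 = 16.2 mm.

PW ≈ 32.4 mm; rainfall ≈ 16.2 mm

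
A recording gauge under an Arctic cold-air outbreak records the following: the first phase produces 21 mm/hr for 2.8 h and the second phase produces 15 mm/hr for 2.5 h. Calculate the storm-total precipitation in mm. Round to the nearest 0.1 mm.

total ≈ 96.3 mm

Total = Σ Rᵢ Δtᵢ = 21 × 2.8 + 15 × 2.5
      = 58.8 + 37.5 = 96.3 mm.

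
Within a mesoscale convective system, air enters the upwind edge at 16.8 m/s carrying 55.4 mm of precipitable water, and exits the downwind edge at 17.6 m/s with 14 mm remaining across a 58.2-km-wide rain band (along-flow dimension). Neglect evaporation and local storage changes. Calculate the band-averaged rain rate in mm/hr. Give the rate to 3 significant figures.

R ≈ 42.3 mm/hr

Column moisture flux per unit crosswind length is F = V × PW.
Inflow: F_in = 16.8 × 55.4 = 930.72 mm·m/s
Outflow: F_out = 17.6 × 14 = 246.4 mm·m/s
Steady-state rate R = (F_in − F_out)/L = (930.72 − 246.4) / 58200 m = 1.176e-02 mm/s.
R = 1.176e-02 × 3600 = 42.3 mm/hr.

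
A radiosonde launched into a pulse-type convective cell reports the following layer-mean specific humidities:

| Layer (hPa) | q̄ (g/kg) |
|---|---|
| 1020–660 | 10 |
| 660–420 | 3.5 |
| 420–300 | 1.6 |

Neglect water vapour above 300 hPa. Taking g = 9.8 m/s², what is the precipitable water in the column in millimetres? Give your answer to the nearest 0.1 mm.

Precipitable water is the column-integrated vapour mass per unit area: PW = (1/g) Σ q̄ Δp, with q in kg/kg and Δp in Pa (1 kg/m² of water = 1 mm).
Layer 1020–660 hPa: Δp = 360 hPa = 36000 Pa, q̄ = 0.01 kg/kg → 0.01 × 36000 / 9.8 = 36.73 mm
Layer 660–420 hPa: Δp = 240 hPa = 24000 Pa, q̄ = 0.0035 kg/kg → 0.0035 × 24000 / 9.8 = 8.57 mm
Layer 420–300 hPa: Δp = 120 hPa = 12000 Pa, q̄ = 0.0016 kg/kg → 0.0016 × 12000 / 9.8 = 1.96 mm
PW = 36.73 + 8.57 + 1.96 = 47.26 ≈ 47.3 mm.

PW ≈ 47.3 mm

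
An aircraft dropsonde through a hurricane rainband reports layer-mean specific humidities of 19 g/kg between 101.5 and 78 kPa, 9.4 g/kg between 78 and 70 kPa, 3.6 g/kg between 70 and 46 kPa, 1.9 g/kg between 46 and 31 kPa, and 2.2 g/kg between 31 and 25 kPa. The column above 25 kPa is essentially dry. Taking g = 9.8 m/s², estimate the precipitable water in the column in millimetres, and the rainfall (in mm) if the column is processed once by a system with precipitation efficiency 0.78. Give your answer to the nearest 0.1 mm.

Precipitable water is the column-integrated vapour mass per unit area: PW = (1/g) Σ q̄ Δp, with q in kg/kg and Δp in Pa (1 kg/m² of water = 1 mm).
Layer 101.5–78 kPa: Δp = 235 hPa = 23500 Pa, q̄ = 0.019 kg/kg → 0.019 × 23500 / 9.8 = 45.56 mm
Layer 78–70 kPa: Δp = 80 hPa = 8000 Pa, q̄ = 0.0094 kg/kg → 0.0094 × 8000 / 9.8 = 7.67 mm
Layer 70–46 kPa: Δp = 240 hPa = 24000 Pa, q̄ = 0.0036 kg/kg → 0.0036 × 24000 / 9.8 = 8.82 mm
Layer 46–31 kPa: Δp = 150 hPa = 15000 Pa, q̄ = 0.0019 kg/kg → 0.0019 × 15000 / 9.8 = 2.91 mm
Layer 31–25 kPa: Δp = 60 hPa = 6000 Pa, q̄ = 0.0022 kg/kg → 0.0022 × 6000 / 9.8 = 1.35 mm
PW = 45.56 + 7.67 + 8.82 + 2.91 + 1.35 = 66.31 ≈ 66.3 mm.
Rainfall = ε × PW = 0.78 × 66.3 = 51.7 mm.

PW ≈ 66.3 mm; rainfall ≈ 51.7 mm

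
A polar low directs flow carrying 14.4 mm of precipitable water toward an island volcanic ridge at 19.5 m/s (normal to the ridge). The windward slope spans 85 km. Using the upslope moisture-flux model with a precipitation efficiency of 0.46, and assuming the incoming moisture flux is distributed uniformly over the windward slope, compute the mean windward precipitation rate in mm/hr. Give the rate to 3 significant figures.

R ≈ 5.47 mm/hr

Incoming column moisture flux per unit ridge length: F = V × PW = 19.5 × 14.4 = 280.8 mm·m/s.
Spread over the 85 km slope with efficiency ε = 0.46: R = ε·F/W = 0.46 × 280.8 / 85000 m = 1.520e-03 mm/s.
R = 1.520e-03 × 3600 = 5.47 mm/hr.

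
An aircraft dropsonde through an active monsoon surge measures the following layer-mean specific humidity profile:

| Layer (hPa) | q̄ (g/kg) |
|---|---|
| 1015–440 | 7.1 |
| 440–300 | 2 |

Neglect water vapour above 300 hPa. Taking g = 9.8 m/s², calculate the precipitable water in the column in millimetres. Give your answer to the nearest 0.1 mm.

PW ≈ 44.5 mm

Precipitable water is the column-integrated vapour mass per unit area: PW = (1/g) Σ q̄ Δp, with q in kg/kg and Δp in Pa (1 kg/m² of water = 1 mm).
Layer 1015–440 hPa: Δp = 575 hPa = 57500 Pa, q̄ = 0.0071 kg/kg → 0.0071 × 57500 / 9.8 = 41.66 mm
Layer 440–300 hPa: Δp = 140 hPa = 14000 Pa, q̄ = 0.002 kg/kg → 0.002 × 14000 / 9.8 = 2.86 mm
PW = 41.66 + 2.86 = 44.52 ≈ 44.5 mm.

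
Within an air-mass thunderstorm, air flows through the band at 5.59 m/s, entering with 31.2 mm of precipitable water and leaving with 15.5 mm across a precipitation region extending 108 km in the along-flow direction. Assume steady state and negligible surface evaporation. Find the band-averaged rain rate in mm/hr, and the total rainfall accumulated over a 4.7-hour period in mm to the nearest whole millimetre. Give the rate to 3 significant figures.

Column moisture flux per unit crosswind length is F = V × PW.
Inflow: F_in = 5.59 × 31.2 = 174.408 mm·m/s
Outflow: F_out = 5.59 × 15.5 = 86.645 mm·m/s
Steady-state rate R = (F_in − F_out)/L = (174.408 − 86.645) / 108000 m = 8.126e-04 mm/s.
R = 8.126e-04 × 3600 = 2.93 mm/hr.
Over 4.7 h: total = 2.93 × 4.7 = 13.771 ≈ 14 mm.

R ≈ 2.93 mm/hr; total ≈ 14 mm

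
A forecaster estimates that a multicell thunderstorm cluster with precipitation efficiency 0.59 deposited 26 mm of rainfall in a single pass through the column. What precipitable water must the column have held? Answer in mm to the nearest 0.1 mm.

PW ≈ 44.1 mm

PW = rainfall / ε = 26 / 0.59 = 44.1 mm.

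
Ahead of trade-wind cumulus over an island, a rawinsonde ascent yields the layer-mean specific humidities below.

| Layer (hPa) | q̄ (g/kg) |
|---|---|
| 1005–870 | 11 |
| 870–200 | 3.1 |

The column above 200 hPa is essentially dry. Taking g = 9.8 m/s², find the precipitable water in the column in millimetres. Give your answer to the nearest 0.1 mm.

Precipitable water is the column-integrated vapour mass per unit area: PW = (1/g) Σ q̄ Δp, with q in kg/kg and Δp in Pa (1 kg/m² of water = 1 mm).
Layer 1005–870 hPa: Δp = 135 hPa = 13500 Pa, q̄ = 0.011 kg/kg → 0.011 × 13500 / 9.8 = 15.15 mm
Layer 870–200 hPa: Δp = 670 hPa = 67000 Pa, q̄ = 0.0031 kg/kg → 0.0031 × 67000 / 9.8 = 21.19 mm
PW = 15.15 + 21.19 = 36.34 ≈ 36.3 mm.

PW ≈ 36.3 mm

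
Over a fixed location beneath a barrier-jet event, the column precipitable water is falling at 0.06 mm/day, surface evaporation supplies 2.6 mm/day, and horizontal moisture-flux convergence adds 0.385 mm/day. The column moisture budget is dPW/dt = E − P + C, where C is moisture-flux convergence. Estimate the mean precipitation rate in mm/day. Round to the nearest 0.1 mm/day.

P ≈ 3.0 mm/day

dPW/dt = -0.06 mm/day.
P = E + C − dPW/dt = 2.6 + (0.385) − (-0.06) = 3.0 mm/day.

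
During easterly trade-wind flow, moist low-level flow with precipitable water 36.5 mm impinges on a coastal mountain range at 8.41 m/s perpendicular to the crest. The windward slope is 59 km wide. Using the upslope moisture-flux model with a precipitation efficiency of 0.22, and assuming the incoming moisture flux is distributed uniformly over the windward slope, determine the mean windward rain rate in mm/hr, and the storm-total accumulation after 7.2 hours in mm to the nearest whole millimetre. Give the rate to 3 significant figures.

Incoming column moisture flux per unit ridge length: F = V × PW = 8.41 × 36.5 = 306.965 mm·m/s.
Spread over the 59 km slope with efficiency ε = 0.22: R = ε·F/W = 0.22 × 306.965 / 59000 m = 1.145e-03 mm/s.
R = 1.145e-03 × 3600 = 4.12 mm/hr.
Over 7.2 h: total = 4.12 × 7.2 = 29.664 ≈ 30 mm.

R ≈ 4.12 mm/hr; total ≈ 30 mm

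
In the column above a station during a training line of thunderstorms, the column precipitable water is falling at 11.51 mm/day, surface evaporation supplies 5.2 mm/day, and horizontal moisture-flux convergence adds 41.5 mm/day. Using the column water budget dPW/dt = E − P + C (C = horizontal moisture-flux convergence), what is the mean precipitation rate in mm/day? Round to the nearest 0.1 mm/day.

P ≈ 58.2 mm/day

dPW/dt = -11.51 mm/day.
P = E + C − dPW/dt = 5.2 + (41.5) − (-11.51) = 58.2 mm/day.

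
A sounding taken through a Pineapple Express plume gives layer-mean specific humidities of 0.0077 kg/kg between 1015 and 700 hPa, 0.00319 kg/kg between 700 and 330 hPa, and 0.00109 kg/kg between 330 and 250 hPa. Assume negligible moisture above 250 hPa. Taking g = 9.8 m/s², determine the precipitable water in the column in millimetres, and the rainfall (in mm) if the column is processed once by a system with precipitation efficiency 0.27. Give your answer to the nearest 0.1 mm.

Precipitable water is the column-integrated vapour mass per unit area: PW = (1/g) Σ q̄ Δp, with q in kg/kg and Δp in Pa (1 kg/m² of water = 1 mm).
Layer 1015–700 hPa: Δp = 315 hPa = 31500 Pa, q̄ = 0.0077 kg/kg → 0.0077 × 31500 / 9.8 = 24.75 mm
Layer 700–330 hPa: Δp = 370 hPa = 37000 Pa, q̄ = 0.00319 kg/kg → 0.00319 × 37000 / 9.8 = 12.04 mm
Layer 330–250 hPa: Δp = 80 hPa = 8000 Pa, q̄ = 0.00109 kg/kg → 0.00109 × 8000 / 9.8 = 0.89 mm
PW = 24.75 + 12.04 + 0.89 = 37.68 ≈ 37.7 mm.
Rainfall = ε × PW = 0.27 × 37.7 = 10.2 mm.

PW ≈ 37.7 mm; rainfall ≈ 10.2 mm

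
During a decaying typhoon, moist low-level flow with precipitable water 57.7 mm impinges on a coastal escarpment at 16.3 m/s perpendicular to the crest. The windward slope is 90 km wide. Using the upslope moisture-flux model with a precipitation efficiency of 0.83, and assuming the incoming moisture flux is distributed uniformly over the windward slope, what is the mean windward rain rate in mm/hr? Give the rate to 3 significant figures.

R ≈ 31.2 mm/hr

Incoming column moisture flux per unit ridge length: F = V × PW = 16.3 × 57.7 = 940.51 mm·m/s.
Spread over the 90 km slope with efficiency ε = 0.83: R = ε·F/W = 0.83 × 940.51 / 90000 m = 8.674e-03 mm/s.
R = 8.674e-03 × 3600 = 31.2 mm/hr.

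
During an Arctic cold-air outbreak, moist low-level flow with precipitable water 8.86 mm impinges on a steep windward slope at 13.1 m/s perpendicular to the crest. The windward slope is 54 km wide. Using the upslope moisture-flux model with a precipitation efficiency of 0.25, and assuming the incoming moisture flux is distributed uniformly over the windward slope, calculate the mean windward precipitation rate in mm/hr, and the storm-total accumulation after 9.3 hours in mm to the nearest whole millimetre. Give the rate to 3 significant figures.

R ≈ 1.93 mm/hr; total ≈ 18 mm

Incoming column moisture flux per unit ridge length: F = V × PW = 13.1 × 8.86 = 116.066 mm·m/s.
Spread over the 54 km slope with efficiency ε = 0.25: R = ε·F/W = 0.25 × 116.066 / 54000 m = 5.373e-04 mm/s.
R = 5.373e-04 × 3600 = 1.93 mm/hr.
Over 9.3 h: total = 1.93 × 9.3 = 17.949 ≈ 18 mm.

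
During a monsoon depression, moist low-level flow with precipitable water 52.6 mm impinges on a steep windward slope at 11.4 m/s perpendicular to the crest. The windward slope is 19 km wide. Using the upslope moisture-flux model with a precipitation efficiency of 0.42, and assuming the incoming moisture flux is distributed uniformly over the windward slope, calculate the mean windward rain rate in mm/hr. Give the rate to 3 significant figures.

Incoming column moisture flux per unit ridge length: F = V × PW = 11.4 × 52.6 = 599.64 mm·m/s.
Spread over the 19 km slope with efficiency ε = 0.42: R = ε·F/W = 0.42 × 599.64 / 19000 m = 1.326e-02 mm/s.
R = 1.326e-02 × 3600 = 47.7 mm/hr.

R ≈ 47.7 mm/hr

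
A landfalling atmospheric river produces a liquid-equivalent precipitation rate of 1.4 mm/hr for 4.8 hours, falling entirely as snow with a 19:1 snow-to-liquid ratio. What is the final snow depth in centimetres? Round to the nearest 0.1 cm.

Liquid-equivalent depth = 1.4 × 4.8 = 6.72 mm.
Snow depth = 6.72 mm × 19 = 127.68 mm = 12.8 cm.

snow depth ≈ 12.8 cm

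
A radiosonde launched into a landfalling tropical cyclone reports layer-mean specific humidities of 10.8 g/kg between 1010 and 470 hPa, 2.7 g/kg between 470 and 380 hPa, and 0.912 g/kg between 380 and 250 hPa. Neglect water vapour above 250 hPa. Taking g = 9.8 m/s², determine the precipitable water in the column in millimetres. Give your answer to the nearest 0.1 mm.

Precipitable water is the column-integrated vapour mass per unit area: PW = (1/g) Σ q̄ Δp, with q in kg/kg and Δp in Pa (1 kg/m² of water = 1 mm).
Layer 1010–470 hPa: Δp = 540 hPa = 54000 Pa, q̄ = 0.0108 kg/kg → 0.0108 × 54000 / 9.8 = 59.51 mm
Layer 470–380 hPa: Δp = 90 hPa = 9000 Pa, q̄ = 0.0027 kg/kg → 0.0027 × 9000 / 9.8 = 2.48 mm
Layer 380–250 hPa: Δp = 130 hPa = 13000 Pa, q̄ = 0.000912 kg/kg → 0.000912 × 13000 / 9.8 = 1.21 mm
PW = 59.51 + 2.48 + 1.21 = 63.20 ≈ 63.2 mm.

PW ≈ 63.2 mm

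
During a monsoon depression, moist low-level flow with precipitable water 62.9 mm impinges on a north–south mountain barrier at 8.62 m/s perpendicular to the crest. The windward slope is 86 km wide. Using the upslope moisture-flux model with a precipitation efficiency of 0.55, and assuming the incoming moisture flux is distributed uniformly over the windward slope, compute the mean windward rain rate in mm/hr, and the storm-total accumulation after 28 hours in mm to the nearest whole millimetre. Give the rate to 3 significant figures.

R ≈ 12.5 mm/hr; total ≈ 350 mm

Incoming column moisture flux per unit ridge length: F = V × PW = 8.62 × 62.9 = 542.198 mm·m/s.
Spread over the 86 km slope with efficiency ε = 0.55: R = ε·F/W = 0.55 × 542.198 / 86000 m = 3.468e-03 mm/s.
R = 3.468e-03 × 3600 = 12.5 mm/hr.
Over 28 h: total = 12.5 × 28 = 350 mm.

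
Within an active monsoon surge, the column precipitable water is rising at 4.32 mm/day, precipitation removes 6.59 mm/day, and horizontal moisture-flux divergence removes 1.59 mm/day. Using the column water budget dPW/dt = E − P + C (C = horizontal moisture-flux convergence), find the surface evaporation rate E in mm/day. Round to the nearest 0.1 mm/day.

E ≈ 12.5 mm/day

dPW/dt = +4.32 mm/day.
E = dPW/dt + P − C = (+4.32) + 6.59 − (-1.59) = 12.5 mm/day.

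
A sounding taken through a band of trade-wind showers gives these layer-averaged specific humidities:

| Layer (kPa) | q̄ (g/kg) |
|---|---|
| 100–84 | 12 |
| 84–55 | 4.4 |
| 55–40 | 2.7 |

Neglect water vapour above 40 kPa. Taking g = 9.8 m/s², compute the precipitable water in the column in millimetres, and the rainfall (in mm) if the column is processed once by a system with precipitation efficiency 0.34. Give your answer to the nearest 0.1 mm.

Precipitable water is the column-integrated vapour mass per unit area: PW = (1/g) Σ q̄ Δp, with q in kg/kg and Δp in Pa (1 kg/m² of water = 1 mm).
Layer 100–84 kPa: Δp = 160 hPa = 16000 Pa, q̄ = 0.012 kg/kg → 0.012 × 16000 / 9.8 = 19.59 mm
Layer 84–55 kPa: Δp = 290 hPa = 29000 Pa, q̄ = 0.0044 kg/kg → 0.0044 × 29000 / 9.8 = 13.02 mm
Layer 55–40 kPa: Δp = 150 hPa = 15000 Pa, q̄ = 0.0027 kg/kg → 0.0027 × 15000 / 9.8 = 4.13 mm
PW = 19.59 + 13.02 + 4.13 = 36.74 ≈ 36.7 mm.
Rainfall = ε × PW = 0.34 × 36.7 = 12.5 mm.

PW ≈ 36.7 mm; rainfall ≈ 12.5 mm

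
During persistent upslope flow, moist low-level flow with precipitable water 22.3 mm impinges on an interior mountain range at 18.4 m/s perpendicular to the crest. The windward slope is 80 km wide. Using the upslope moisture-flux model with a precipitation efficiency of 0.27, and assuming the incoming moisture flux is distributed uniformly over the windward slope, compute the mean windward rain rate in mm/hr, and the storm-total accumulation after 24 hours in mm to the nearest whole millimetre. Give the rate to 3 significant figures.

Incoming column moisture flux per unit ridge length: F = V × PW = 18.4 × 22.3 = 410.32 mm·m/s.
Spread over the 80 km slope with efficiency ε = 0.27: R = ε·F/W = 0.27 × 410.32 / 80000 m = 1.385e-03 mm/s.
R = 1.385e-03 × 3600 = 4.99 mm/hr.
Over 24 h: total = 4.99 × 24 = 119.76 ≈ 120 mm.

R ≈ 4.99 mm/hr; total ≈ 120 mm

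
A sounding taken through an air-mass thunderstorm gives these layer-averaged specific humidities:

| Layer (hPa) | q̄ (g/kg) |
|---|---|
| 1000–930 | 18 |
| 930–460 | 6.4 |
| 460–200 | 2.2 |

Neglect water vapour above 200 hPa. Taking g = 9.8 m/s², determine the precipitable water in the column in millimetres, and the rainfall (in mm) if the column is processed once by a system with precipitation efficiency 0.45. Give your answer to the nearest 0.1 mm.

PW ≈ 49.4 mm; rainfall ≈ 22.2 mm

Precipitable water is the column-integrated vapour mass per unit area: PW = (1/g) Σ q̄ Δp, with q in kg/kg and Δp in Pa (1 kg/m² of water = 1 mm).
Layer 1000–930 hPa: Δp = 70 hPa = 7000 Pa, q̄ = 0.018 kg/kg → 0.018 × 7000 / 9.8 = 12.86 mm
Layer 930–460 hPa: Δp = 470 hPa = 47000 Pa, q̄ = 0.0064 kg/kg → 0.0064 × 47000 / 9.8 = 30.69 mm
Layer 460–200 hPa: Δp = 260 hPa = 26000 Pa, q̄ = 0.0022 kg/kg → 0.0022 × 26000 / 9.8 = 5.84 mm
PW = 12.86 + 30.69 + 5.84 = 49.39 ≈ 49.4 mm.
Rainfall = ε × PW = 0.45 × 49.4 = 22.2 mm.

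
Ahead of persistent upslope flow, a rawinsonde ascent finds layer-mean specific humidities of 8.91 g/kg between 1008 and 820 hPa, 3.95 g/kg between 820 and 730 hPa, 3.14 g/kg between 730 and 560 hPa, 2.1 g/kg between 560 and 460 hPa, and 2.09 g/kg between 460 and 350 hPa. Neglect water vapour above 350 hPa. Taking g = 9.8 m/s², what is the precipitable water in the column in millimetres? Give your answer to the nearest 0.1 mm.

PW ≈ 30.7 mm

Precipitable water is the column-integrated vapour mass per unit area: PW = (1/g) Σ q̄ Δp, with q in kg/kg and Δp in Pa (1 kg/m² of water = 1 mm).
Layer 1008–820 hPa: Δp = 188 hPa = 18800 Pa, q̄ = 0.00891 kg/kg → 0.00891 × 18800 / 9.8 = 17.09 mm
Layer 820–730 hPa: Δp = 90 hPa = 9000 Pa, q̄ = 0.00395 kg/kg → 0.00395 × 9000 / 9.8 = 3.63 mm
Layer 730–560 hPa: Δp = 170 hPa = 17000 Pa, q̄ = 0.00314 kg/kg → 0.00314 × 17000 / 9.8 = 5.45 mm
Layer 560–460 hPa: Δp = 100 hPa = 10000 Pa, q̄ = 0.0021 kg/kg → 0.0021 × 10000 / 9.8 = 2.14 mm
Layer 460–350 hPa: Δp = 110 hPa = 11000 Pa, q̄ = 0.00209 kg/kg → 0.00209 × 11000 / 9.8 = 2.35 mm
PW = 17.09 + 3.63 + 5.45 + 2.14 + 2.35 = 30.66 ≈ 30.7 mm.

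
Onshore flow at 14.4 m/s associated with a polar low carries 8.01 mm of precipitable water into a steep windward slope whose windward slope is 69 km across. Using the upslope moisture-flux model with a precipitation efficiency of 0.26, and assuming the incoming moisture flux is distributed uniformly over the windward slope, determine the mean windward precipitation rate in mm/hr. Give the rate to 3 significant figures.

Incoming column moisture flux per unit ridge length: F = V × PW = 14.4 × 8.01 = 115.344 mm·m/s.
Spread over the 69 km slope with efficiency ε = 0.26: R = ε·F/W = 0.26 × 115.344 / 69000 m = 4.346e-04 mm/s.
R = 4.346e-04 × 3600 = 1.56 mm/hr.

R ≈ 1.56 mm/hr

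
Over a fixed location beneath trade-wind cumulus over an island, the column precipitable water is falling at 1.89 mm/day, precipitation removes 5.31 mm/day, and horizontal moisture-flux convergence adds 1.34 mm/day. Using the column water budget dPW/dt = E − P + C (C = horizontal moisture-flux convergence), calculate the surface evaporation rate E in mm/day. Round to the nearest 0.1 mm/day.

dPW/dt = -1.89 mm/day.
E = dPW/dt + P − C = (-1.89) + 5.31 − (1.34) = 2.1 mm/day.

E ≈ 2.1 mm/day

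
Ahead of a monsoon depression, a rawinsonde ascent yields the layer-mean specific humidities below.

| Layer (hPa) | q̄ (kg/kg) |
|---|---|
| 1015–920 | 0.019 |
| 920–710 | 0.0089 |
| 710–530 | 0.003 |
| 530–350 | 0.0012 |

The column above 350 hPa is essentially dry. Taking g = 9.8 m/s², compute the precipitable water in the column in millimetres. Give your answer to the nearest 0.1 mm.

Precipitable water is the column-integrated vapour mass per unit area: PW = (1/g) Σ q̄ Δp, with q in kg/kg and Δp in Pa (1 kg/m² of water = 1 mm).
Layer 1015–920 hPa: Δp = 95 hPa = 9500 Pa, q̄ = 0.019 kg/kg → 0.019 × 9500 / 9.8 = 18.42 mm
Layer 920–710 hPa: Δp = 210 hPa = 21000 Pa, q̄ = 0.0089 kg/kg → 0.0089 × 21000 / 9.8 = 19.07 mm
Layer 710–530 hPa: Δp = 180 hPa = 18000 Pa, q̄ = 0.003 kg/kg → 0.003 × 18000 / 9.8 = 5.51 mm
Layer 530–350 hPa: Δp = 180 hPa = 18000 Pa, q̄ = 0.0012 kg/kg → 0.0012 × 18000 / 9.8 = 2.20 mm
PW = 18.42 + 19.07 + 5.51 + 2.20 = 45.20 ≈ 45.2 mm.

PW ≈ 45.2 mm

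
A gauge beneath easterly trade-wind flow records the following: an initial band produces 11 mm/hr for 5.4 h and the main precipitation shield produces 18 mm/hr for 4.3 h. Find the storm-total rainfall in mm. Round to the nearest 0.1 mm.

total ≈ 136.8 mm

Total = Σ Rᵢ Δtᵢ = 11 × 5.4 + 18 × 4.3
      = 59.4 + 77.4 = 136.8 mm.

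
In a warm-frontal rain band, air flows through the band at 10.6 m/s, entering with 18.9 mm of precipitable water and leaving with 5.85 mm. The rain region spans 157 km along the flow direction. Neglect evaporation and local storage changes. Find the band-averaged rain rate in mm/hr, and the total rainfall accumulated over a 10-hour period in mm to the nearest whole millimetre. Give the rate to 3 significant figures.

R ≈ 3.17 mm/hr; total ≈ 32 mm

Column moisture flux per unit crosswind length is F = V × PW.
Inflow: F_in = 10.6 × 18.9 = 200.34 mm·m/s
Outflow: F_out = 10.6 × 5.85 = 62.01 mm·m/s
Steady-state rate R = (F_in − F_out)/L = (200.34 − 62.01) / 157000 m = 8.811e-04 mm/s.
R = 8.811e-04 × 3600 = 3.17 mm/hr.
Over 10 h: total = 3.17 × 10 = 31.7 ≈ 32 mm.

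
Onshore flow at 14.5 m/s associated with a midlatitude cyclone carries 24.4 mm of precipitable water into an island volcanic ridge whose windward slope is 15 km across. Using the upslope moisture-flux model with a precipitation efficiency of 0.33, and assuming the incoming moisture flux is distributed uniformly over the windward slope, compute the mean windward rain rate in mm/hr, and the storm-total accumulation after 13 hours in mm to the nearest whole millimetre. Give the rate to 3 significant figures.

R ≈ 28.0 mm/hr; total ≈ 364 mm

Incoming column moisture flux per unit ridge length: F = V × PW = 14.5 × 24.4 = 353.8 mm·m/s.
Spread over the 15 km slope with efficiency ε = 0.33: R = ε·F/W = 0.33 × 353.8 / 15000 m = 7.784e-03 mm/s.
R = 7.784e-03 × 3600 = 28.0 mm/hr.
Over 13 h: total = 28.0 × 13 = 364 mm.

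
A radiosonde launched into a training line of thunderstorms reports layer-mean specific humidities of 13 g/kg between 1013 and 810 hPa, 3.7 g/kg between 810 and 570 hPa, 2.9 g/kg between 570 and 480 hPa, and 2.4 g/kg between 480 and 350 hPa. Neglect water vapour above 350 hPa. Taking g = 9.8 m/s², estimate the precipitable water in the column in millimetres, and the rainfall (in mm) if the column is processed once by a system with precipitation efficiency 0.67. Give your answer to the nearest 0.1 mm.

PW ≈ 41.8 mm; rainfall ≈ 28.0 mm

Precipitable water is the column-integrated vapour mass per unit area: PW = (1/g) Σ q̄ Δp, with q in kg/kg and Δp in Pa (1 kg/m² of water = 1 mm).
Layer 1013–810 hPa: Δp = 203 hPa = 20300 Pa, q̄ = 0.013 kg/kg → 0.013 × 20300 / 9.8 = 26.93 mm
Layer 810–570 hPa: Δp = 240 hPa = 24000 Pa, q̄ = 0.0037 kg/kg → 0.0037 × 24000 / 9.8 = 9.06 mm
Layer 570–480 hPa: Δp = 90 hPa = 9000 Pa, q̄ = 0.0029 kg/kg → 0.0029 × 9000 / 9.8 = 2.66 mm
Layer 480–350 hPa: Δp = 130 hPa = 13000 Pa, q̄ = 0.0024 kg/kg → 0.0024 × 13000 / 9.8 = 3.18 mm
PW = 26.93 + 9.06 + 2.66 + 3.18 = 41.83 ≈ 41.8 mm.
Rainfall = ε × PW = 0.67 × 41.8 = 28.0 mm.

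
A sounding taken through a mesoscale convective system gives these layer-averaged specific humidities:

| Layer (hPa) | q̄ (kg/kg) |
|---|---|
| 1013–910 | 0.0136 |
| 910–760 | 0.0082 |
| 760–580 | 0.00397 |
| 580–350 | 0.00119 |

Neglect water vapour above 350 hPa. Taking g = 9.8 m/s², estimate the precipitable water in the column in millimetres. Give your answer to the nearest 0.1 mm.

PW ≈ 36.9 mm

Precipitable water is the column-integrated vapour mass per unit area: PW = (1/g) Σ q̄ Δp, with q in kg/kg and Δp in Pa (1 kg/m² of water = 1 mm).
Layer 1013–910 hPa: Δp = 103 hPa = 10300 Pa, q̄ = 0.0136 kg/kg → 0.0136 × 10300 / 9.8 = 14.29 mm
Layer 910–760 hPa: Δp = 150 hPa = 15000 Pa, q̄ = 0.0082 kg/kg → 0.0082 × 15000 / 9.8 = 12.55 mm
Layer 760–580 hPa: Δp = 180 hPa = 18000 Pa, q̄ = 0.00397 kg/kg → 0.00397 × 18000 / 9.8 = 7.29 mm
Layer 580–350 hPa: Δp = 230 hPa = 23000 Pa, q̄ = 0.00119 kg/kg → 0.00119 × 23000 / 9.8 = 2.79 mm
PW = 14.29 + 12.55 + 7.29 + 2.79 = 36.92 ≈ 36.9 mm.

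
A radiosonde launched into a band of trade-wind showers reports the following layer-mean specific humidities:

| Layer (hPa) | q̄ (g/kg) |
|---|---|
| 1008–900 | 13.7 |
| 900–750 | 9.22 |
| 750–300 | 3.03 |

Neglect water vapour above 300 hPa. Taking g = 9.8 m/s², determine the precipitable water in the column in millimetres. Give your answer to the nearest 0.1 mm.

Precipitable water is the column-integrated vapour mass per unit area: PW = (1/g) Σ q̄ Δp, with q in kg/kg and Δp in Pa (1 kg/m² of water = 1 mm).
Layer 1008–900 hPa: Δp = 108 hPa = 10800 Pa, q̄ = 0.0137 kg/kg → 0.0137 × 10800 / 9.8 = 15.10 mm
Layer 900–750 hPa: Δp = 150 hPa = 15000 Pa, q̄ = 0.00922 kg/kg → 0.00922 × 15000 / 9.8 = 14.11 mm
Layer 750–300 hPa: Δp = 450 hPa = 45000 Pa, q̄ = 0.00303 kg/kg → 0.00303 × 45000 / 9.8 = 13.91 mm
PW = 15.10 + 14.11 + 13.91 = 43.12 ≈ 43.1 mm.

PW ≈ 43.1 mm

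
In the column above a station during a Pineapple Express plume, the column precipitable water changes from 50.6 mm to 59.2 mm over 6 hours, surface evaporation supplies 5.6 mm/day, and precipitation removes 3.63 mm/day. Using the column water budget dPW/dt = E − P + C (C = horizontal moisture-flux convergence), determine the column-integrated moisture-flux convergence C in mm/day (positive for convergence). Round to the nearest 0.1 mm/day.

C ≈ 32.4 mm/day

dPW/dt = (59.2 − 50.6) mm / (6/24 day) = +34.400 mm/day.
C = dPW/dt − E + P = (+34.400) − 5.6 + 3.63 = 32.4 mm/day.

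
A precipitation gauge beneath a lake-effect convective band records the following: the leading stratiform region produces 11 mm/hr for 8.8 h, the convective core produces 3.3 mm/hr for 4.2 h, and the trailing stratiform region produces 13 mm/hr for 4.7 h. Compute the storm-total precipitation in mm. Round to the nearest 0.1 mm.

total ≈ 171.8 mm

Total = Σ Rᵢ Δtᵢ = 11 × 8.8 + 3.3 × 4.2 + 13 × 4.7
      = 96.8 + 13.86 + 61.1 = 171.8 mm.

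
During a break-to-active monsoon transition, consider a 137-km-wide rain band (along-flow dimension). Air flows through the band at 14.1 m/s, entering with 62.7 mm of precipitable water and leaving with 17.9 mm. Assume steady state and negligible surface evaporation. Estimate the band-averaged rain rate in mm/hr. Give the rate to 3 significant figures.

R ≈ 16.6 mm/hr

Column moisture flux per unit crosswind length is F = V × PW.
Inflow: F_in = 14.1 × 62.7 = 884.07 mm·m/s
Outflow: F_out = 14.1 × 17.9 = 252.39 mm·m/s
Steady-state rate R = (F_in − F_out)/L = (884.07 − 252.39) / 137000 m = 4.611e-03 mm/s.
R = 4.611e-03 × 3600 = 16.6 mm/hr.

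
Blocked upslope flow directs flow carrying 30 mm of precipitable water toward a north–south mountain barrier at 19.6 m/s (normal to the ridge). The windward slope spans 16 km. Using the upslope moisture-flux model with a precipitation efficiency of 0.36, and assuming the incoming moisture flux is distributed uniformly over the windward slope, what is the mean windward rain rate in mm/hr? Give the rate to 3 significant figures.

R ≈ 47.6 mm/hr

Incoming column moisture flux per unit ridge length: F = V × PW = 19.6 × 30 = 588 mm·m/s.
Spread over the 16 km slope with efficiency ε = 0.36: R = ε·F/W = 0.36 × 588 / 16000 m = 1.323e-02 mm/s.
R = 1.323e-02 × 3600 = 47.6 mm/hr.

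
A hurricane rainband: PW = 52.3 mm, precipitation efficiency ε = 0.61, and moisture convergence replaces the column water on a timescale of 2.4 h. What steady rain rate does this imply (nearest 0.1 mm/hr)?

Each overturning extracts ε × PW = 0.61 × 52.3 = 31.903 mm.
Rate = ε·PW / τ = 31.903 / 2.4 h = 13.3 mm/hr.

R ≈ 13.3 mm/hr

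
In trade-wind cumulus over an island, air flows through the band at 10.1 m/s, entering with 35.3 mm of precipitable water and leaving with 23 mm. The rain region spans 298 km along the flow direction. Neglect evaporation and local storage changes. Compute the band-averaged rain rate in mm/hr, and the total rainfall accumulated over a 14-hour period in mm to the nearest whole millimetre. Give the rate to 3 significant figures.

Column moisture flux per unit crosswind length is F = V × PW.
Inflow: F_in = 10.1 × 35.3 = 356.53 mm·m/s
Outflow: F_out = 10.1 × 23 = 232.3 mm·m/s
Steady-state rate R = (F_in − F_out)/L = (356.53 − 232.3) / 298000 m = 4.169e-04 mm/s.
R = 4.169e-04 × 3600 = 1.50 mm/hr.
Over 14 h: total = 1.50 × 14 = 21 mm.

R ≈ 1.50 mm/hr; total ≈ 21 mm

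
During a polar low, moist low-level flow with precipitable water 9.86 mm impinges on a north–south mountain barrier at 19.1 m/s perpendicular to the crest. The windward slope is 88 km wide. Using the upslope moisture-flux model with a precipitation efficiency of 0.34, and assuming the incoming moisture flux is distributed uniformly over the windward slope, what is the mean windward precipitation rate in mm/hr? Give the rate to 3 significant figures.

R ≈ 2.62 mm/hr

Incoming column moisture flux per unit ridge length: F = V × PW = 19.1 × 9.86 = 188.326 mm·m/s.
Spread over the 88 km slope with efficiency ε = 0.34: R = ε·F/W = 0.34 × 188.326 / 88000 m = 7.276e-04 mm/s.
R = 7.276e-04 × 3600 = 2.62 mm/hr.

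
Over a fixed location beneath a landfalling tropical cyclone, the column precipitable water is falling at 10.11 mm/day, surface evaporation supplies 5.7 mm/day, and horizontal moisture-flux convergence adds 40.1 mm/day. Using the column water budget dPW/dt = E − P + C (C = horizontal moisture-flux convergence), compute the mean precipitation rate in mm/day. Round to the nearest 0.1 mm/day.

dPW/dt = -10.11 mm/day.
P = E + C − dPW/dt = 5.7 + (40.1) − (-10.11) = 55.9 mm/day.

P ≈ 55.9 mm/day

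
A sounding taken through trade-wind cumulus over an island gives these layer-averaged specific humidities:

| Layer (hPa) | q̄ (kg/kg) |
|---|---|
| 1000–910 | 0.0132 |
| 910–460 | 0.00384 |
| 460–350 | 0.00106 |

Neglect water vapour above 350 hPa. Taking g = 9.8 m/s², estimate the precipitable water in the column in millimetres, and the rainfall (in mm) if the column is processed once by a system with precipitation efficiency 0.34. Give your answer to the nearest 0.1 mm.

PW ≈ 30.9 mm; rainfall ≈ 10.5 mm

Precipitable water is the column-integrated vapour mass per unit area: PW = (1/g) Σ q̄ Δp, with q in kg/kg and Δp in Pa (1 kg/m² of water = 1 mm).
Layer 1000–910 hPa: Δp = 90 hPa = 9000 Pa, q̄ = 0.0132 kg/kg → 0.0132 × 9000 / 9.8 = 12.12 mm
Layer 910–460 hPa: Δp = 450 hPa = 45000 Pa, q̄ = 0.00384 kg/kg → 0.00384 × 45000 / 9.8 = 17.63 mm
Layer 460–350 hPa: Δp = 110 hPa = 11000 Pa, q̄ = 0.00106 kg/kg → 0.00106 × 11000 / 9.8 = 1.19 mm
PW = 12.12 + 17.63 + 1.19 = 30.94 ≈ 30.9 mm.
Rainfall = ε × PW = 0.34 × 30.9 = 10.5 mm.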